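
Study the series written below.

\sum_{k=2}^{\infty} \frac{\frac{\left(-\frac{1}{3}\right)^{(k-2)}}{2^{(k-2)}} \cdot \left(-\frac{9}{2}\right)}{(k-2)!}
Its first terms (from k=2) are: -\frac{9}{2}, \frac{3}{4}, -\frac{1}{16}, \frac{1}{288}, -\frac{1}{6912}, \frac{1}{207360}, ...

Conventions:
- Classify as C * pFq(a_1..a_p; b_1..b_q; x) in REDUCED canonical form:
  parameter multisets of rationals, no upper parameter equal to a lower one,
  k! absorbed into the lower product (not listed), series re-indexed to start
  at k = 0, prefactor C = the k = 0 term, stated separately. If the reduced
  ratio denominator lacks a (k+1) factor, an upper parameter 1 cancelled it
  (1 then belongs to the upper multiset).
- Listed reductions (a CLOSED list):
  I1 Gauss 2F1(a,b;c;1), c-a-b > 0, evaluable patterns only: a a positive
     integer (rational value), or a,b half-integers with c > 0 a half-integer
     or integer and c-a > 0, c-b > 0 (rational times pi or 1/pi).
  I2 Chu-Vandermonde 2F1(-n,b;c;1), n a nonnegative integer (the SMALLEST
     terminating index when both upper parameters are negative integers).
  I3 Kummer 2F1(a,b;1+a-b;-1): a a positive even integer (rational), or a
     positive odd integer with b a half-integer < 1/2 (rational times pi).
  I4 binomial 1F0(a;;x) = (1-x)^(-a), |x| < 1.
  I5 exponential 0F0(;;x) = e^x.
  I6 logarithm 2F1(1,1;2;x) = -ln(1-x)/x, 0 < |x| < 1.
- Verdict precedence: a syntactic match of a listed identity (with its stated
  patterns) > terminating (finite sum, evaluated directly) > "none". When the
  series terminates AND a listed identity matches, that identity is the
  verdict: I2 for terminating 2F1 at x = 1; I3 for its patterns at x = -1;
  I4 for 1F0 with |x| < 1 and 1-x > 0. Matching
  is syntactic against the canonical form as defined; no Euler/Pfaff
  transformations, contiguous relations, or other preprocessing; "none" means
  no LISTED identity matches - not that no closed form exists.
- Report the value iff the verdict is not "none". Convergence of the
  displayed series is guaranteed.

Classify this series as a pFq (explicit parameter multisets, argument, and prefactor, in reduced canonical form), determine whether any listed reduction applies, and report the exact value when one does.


x = -\frac{1}{6} here; the reduced form reads 0F0, upper {-}, lower {-}, C = -\frac{9}{2}. Verdict: this is the I5 exponential reduction (the 0F0 exponential series at x = -\frac{1}{6}). Exact value: \left(-\frac{9}{2}\right) \cdot e^{-\frac{1}{6}}.

First insight: x = -\frac{1}{6} and the two k-th powers (C = -9/2, x = -1/6) combine into one argument.
Ratio: r(k) = -\frac{1}{6} * 1 / [(k+1)] - poly over poly, x = -\frac{1}{6} from leading terms; C = -\frac{9}{2} at k = 0.


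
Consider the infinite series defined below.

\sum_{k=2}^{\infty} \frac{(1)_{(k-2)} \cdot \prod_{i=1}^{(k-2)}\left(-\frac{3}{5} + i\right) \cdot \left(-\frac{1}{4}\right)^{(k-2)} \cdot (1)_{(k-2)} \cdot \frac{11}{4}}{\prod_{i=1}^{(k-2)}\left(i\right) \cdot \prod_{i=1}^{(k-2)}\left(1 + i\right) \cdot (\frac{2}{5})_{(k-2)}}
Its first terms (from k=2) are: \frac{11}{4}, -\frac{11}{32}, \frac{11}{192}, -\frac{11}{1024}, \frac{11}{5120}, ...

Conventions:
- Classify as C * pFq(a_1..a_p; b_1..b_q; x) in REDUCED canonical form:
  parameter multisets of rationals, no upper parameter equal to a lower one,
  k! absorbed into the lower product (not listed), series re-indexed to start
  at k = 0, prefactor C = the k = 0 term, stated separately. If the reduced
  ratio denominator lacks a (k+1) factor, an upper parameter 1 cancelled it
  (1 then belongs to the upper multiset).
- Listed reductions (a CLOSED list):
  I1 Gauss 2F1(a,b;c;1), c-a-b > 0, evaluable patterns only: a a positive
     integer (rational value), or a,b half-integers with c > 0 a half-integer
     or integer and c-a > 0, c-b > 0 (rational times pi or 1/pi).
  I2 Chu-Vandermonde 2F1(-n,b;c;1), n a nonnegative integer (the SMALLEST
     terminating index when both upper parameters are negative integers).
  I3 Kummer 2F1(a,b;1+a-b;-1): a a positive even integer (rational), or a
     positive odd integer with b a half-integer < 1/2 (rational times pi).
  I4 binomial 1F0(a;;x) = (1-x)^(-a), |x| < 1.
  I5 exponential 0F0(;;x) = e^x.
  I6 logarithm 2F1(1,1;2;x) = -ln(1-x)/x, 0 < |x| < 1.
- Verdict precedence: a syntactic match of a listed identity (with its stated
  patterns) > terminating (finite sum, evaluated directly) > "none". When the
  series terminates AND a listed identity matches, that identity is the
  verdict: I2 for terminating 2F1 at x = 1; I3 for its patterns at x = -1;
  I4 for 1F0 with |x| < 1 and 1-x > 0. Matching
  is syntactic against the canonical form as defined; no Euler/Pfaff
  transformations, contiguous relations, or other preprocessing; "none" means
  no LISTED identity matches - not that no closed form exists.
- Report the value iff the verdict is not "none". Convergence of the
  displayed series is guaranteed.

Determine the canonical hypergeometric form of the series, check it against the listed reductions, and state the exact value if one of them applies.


Prefactor \frac{11}{4}, argument -\frac{1}{4}: 2F1 with upper {1, 1} over lower {2}. Verdict: the I6 logarithm reduction matches (the logarithm: parameters (1,1;2), x = -\frac{1}{4}). Its exact value is 11 \cdot \ln\left(\frac{5}{4}\right).

Key step: from the first term \frac{11}{4}: the product of the first k integers (C = 11/4, x = -1/4) is k!.
Consecutive-term ratio: r(k) = -\frac{1}{4} * (k+1) (k+1) / [(k+2) (k+1)] - rational; roots negated = parameters, x = -\frac{1}{4}, C = \frac{11}{4}.


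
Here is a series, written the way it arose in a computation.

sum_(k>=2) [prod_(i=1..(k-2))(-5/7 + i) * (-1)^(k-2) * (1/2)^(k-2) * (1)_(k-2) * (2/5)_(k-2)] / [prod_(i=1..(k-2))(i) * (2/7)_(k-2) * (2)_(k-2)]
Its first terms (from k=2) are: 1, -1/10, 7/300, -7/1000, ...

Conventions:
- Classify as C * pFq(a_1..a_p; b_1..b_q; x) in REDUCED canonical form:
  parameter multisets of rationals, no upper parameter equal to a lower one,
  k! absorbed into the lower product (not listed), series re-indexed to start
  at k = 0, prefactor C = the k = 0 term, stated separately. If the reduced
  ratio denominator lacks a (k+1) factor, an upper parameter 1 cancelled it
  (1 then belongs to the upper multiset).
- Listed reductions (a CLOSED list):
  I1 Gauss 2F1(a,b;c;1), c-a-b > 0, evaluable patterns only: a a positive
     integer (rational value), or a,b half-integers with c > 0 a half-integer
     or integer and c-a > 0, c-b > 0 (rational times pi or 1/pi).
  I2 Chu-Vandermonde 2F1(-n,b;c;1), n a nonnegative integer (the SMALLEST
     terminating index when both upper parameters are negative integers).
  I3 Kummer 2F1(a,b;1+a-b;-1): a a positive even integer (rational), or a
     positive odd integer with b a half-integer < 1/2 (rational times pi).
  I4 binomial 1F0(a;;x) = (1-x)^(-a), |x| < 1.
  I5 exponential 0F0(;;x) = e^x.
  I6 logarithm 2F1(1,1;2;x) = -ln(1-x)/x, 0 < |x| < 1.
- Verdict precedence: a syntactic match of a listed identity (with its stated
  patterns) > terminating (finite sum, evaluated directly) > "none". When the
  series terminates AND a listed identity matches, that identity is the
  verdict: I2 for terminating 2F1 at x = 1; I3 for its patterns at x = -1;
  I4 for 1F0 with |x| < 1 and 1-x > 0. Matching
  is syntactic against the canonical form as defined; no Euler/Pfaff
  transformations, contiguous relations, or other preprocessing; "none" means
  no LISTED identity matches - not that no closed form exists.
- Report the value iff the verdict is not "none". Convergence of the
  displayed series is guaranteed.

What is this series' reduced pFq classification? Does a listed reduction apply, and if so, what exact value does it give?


Key step: x = (-1/2) and the (-1)^k factor (prefactor 1) folds into the argument's sign.
Ratio: r(k) = (-1/2) * (k+2/5) (k+1) / [(k+2) (k+1)] ; factor over Q: parameters, x = (-1/2), and C = 1.

Prefactor 1, argument -1/2: 2F1 with upper {2/5, 1} over lower {2}. Verdict: none. No listed pattern accepts 2F1(2/5, 1; 2; -1/2).


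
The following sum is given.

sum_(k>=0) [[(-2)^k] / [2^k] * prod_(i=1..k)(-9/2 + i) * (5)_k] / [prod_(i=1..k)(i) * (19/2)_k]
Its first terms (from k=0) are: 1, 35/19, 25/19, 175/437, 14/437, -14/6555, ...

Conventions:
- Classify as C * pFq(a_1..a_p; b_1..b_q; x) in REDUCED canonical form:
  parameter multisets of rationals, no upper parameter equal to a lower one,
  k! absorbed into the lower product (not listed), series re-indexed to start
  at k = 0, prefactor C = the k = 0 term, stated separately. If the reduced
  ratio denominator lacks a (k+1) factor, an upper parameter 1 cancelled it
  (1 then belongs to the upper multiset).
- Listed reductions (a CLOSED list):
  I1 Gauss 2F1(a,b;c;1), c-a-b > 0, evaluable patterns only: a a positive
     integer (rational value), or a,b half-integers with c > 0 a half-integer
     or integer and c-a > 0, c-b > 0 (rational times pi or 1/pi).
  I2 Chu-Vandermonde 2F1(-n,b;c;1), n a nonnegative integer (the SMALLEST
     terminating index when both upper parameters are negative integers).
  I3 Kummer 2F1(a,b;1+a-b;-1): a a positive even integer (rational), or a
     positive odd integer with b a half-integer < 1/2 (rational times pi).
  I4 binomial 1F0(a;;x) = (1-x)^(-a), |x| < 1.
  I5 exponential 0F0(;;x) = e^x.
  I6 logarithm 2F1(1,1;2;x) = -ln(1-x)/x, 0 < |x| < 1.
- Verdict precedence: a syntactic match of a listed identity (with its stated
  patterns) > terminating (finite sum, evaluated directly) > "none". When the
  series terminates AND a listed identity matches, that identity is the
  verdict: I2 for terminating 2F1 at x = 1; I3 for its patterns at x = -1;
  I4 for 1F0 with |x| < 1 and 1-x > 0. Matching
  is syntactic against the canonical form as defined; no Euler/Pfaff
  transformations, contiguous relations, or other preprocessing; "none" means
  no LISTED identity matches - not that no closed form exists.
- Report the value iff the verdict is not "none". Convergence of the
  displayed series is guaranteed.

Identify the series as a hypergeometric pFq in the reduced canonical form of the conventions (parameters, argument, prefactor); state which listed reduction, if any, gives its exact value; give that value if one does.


At argument -1: a 2F1 with upper {-7/2, 5}, lower {19/2}, scaled by C = 1. Verdict: Kummer (I3) matches (x = -1; c = 19/2 equals 1+a-b for upper {-7/2, 5}: listed pattern). Hence: (765765/524288) * pi.

The tell: x = (-1) and the two k-th powers (prefactor 1) combine into one argument.
Step ratio: r(k) = (-1) * (k-7/2) (k+5) / [(k+19/2) (k+1)] - rational in k, leading ratio (-1); with t_0 = 1, classification follows.


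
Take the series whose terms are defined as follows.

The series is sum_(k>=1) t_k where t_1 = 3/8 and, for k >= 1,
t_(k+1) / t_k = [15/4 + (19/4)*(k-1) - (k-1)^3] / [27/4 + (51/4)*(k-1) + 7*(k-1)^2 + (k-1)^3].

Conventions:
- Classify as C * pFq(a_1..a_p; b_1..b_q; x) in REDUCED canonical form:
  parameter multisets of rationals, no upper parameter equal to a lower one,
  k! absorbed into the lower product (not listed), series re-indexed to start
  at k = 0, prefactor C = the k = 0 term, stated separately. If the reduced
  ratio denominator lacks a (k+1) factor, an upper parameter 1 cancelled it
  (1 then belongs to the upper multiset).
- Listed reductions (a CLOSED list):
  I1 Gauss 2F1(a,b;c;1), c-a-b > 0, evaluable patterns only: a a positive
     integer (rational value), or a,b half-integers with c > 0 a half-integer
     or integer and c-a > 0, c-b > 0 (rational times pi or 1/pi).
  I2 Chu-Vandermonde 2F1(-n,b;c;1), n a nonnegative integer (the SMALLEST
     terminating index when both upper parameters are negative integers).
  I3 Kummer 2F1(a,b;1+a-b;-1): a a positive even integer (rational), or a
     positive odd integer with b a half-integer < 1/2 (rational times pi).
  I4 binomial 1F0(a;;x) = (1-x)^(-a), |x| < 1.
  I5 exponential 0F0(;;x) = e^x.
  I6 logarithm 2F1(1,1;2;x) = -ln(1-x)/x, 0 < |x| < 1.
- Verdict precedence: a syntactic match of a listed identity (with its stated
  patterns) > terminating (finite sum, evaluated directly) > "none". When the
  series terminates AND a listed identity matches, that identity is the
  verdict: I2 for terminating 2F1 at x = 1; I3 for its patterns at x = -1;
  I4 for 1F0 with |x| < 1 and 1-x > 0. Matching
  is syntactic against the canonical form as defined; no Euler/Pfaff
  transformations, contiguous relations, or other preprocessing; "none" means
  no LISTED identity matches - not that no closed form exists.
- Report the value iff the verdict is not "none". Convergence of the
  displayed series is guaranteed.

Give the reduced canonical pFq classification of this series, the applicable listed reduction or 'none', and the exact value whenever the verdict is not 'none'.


With C = 3/8: the canonical form is 2F1(-5/2, 1; 9/2; -1). Verdict: Kummer's theorem (I3) matches (x = -1; c = 9/2 equals 1+a-b for upper {-5/2, 1}: listed pattern). Hence: (105/512) * pi.

Key step: from the first term 3/8: factor the ratio over Q (C = 3/8): negated roots = parameters.
Term ratio: r(k) = (-1) * (k-5/2) (k+1) / [(k+9/2) (k+1)] - rational; roots negated = parameters, x = (-1), C = 3/8.


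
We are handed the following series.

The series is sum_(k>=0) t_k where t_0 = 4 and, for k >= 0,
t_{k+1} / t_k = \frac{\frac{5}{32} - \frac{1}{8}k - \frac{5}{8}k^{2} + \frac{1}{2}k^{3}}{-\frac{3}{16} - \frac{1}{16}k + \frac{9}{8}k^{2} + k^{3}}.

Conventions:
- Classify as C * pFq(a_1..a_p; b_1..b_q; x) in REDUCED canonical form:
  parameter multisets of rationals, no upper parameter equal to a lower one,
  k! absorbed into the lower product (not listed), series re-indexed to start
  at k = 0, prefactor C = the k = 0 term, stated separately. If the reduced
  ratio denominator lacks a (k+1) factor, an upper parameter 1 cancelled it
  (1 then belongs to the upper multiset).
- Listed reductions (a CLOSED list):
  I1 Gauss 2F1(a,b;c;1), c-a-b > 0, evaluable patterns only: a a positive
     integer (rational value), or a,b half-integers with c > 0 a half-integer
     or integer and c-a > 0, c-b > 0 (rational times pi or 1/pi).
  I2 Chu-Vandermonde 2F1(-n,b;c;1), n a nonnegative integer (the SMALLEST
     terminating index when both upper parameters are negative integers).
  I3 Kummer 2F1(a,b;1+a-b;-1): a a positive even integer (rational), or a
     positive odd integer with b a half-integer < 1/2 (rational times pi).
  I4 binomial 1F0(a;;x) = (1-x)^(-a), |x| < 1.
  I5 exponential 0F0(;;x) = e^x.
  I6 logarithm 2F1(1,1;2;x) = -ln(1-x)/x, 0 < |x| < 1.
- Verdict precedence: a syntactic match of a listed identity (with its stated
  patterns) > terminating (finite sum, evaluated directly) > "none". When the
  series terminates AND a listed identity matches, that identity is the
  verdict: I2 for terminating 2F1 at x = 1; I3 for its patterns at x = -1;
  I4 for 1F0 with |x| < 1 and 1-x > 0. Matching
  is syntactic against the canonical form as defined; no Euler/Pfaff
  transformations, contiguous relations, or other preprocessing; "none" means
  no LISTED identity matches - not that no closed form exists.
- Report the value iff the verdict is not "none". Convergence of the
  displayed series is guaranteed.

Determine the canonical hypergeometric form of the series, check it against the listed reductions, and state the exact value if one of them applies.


Classification (C = 4): 2F1 with upper {-\frac{5}{4}, -\frac{1}{2}}, lower {-\frac{3}{8}}, argument x = \frac{1}{2}. Verdict: none here - no I1-I6 shape fits x = \frac{1}{2} with lower {-\frac{3}{8}}.

First insight: from the first term 4: factor the ratio over Q (prefactor 4): negated roots = parameters.
Ratio: r(k) = \frac{1}{2} * (k-\frac{5}{4}) (k-\frac{1}{2}) / [(k-\frac{3}{8}) (k+1)] - rational in k. x = \frac{1}{2}; t_0 = 4; negate the roots.


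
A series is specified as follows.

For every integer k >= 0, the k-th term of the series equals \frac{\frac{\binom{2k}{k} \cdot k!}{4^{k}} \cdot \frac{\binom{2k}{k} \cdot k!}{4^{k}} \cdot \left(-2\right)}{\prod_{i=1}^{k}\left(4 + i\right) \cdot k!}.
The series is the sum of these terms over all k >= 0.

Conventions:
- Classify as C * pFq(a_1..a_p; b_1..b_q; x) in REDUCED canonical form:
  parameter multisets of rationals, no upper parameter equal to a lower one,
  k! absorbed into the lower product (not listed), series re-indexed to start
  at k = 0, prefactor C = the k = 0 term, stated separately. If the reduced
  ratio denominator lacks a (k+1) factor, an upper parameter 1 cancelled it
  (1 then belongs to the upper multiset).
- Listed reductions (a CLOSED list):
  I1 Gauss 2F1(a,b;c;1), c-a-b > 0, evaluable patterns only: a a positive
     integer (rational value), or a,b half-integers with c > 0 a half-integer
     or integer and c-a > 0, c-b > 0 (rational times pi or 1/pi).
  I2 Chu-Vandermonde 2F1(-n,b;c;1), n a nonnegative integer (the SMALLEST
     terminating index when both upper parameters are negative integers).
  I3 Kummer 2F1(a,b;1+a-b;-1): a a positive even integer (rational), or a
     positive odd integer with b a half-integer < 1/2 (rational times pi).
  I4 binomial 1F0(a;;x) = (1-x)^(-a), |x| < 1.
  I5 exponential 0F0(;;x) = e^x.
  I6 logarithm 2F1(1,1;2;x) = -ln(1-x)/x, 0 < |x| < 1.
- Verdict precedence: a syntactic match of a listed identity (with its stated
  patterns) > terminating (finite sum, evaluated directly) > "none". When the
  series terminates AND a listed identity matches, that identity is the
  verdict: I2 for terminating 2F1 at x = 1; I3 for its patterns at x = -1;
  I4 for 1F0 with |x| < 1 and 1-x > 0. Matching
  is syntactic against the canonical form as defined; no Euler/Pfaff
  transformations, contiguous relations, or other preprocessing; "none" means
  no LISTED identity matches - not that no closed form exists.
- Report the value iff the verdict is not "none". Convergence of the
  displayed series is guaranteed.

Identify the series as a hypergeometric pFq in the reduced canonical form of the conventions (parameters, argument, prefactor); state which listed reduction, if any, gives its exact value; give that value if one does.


Key step: from the first term -2: C(2k,k) (prefactor -2) equals 4^k (1/2)_k / k!.
Ratio: r(k) = 1 * (k+\frac{1}{2}) (k+\frac{1}{2}) / [(k+5) (k+1)] - rational; roots negated = parameters, x = 1, C = -2.

x = 1 here; the reduced form reads 2F1, upper {\frac{1}{2}, \frac{1}{2}}, lower {5}, C = -2. Verdict: Gauss (I1, half-integer pattern) fires (x = 1; upper {\frac{1}{2}, \frac{1}{2}} half-integers, c = 5 in the evaluable pattern). Exact value: \left(-\frac{8192}{1225}\right) / \pi.


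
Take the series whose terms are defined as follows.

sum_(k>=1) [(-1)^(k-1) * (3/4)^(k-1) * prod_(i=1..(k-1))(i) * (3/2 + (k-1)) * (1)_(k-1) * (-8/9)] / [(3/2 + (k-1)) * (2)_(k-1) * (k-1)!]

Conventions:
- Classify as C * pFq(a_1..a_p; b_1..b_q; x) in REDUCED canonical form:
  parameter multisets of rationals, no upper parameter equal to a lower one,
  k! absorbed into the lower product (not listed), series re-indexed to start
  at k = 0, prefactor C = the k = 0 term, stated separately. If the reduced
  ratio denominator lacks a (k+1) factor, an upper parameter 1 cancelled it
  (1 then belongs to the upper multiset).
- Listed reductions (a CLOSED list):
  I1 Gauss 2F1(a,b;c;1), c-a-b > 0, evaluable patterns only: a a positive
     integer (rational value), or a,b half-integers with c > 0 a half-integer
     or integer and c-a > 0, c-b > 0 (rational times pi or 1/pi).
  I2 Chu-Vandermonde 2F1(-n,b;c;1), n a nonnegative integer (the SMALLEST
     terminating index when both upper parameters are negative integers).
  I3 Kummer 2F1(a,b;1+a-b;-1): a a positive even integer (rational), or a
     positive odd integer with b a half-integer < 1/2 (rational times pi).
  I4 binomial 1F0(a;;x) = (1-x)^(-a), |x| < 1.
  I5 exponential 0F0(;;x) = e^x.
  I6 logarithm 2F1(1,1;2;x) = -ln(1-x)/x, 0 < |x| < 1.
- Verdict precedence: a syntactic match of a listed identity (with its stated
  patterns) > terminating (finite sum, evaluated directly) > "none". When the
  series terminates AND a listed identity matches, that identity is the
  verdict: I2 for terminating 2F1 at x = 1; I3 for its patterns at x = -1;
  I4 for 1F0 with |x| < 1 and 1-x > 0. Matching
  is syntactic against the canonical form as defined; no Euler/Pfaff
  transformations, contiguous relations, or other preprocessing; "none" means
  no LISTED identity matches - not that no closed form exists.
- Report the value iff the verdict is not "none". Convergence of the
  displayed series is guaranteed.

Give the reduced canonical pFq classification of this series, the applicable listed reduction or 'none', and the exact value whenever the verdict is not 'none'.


Classification (C = -8/9): 2F1 with upper {1, 1}, lower {2}, argument x = -3/4. Verdict: the I6 logarithm reduction fires (the logarithm: parameters (1,1;2), x = -3/4). Hence: (-32/27) * ln(7/4).

Key step: t_0 being -8/9, the (-1)^k factor (C = -8/9) folds into the argument's sign.
Term ratio: r(k) = (-3/4) * (k+1) (k+1) / [(k+2) (k+1)] - rational in k, leading ratio (-3/4); with t_0 = -8/9, classification follows.


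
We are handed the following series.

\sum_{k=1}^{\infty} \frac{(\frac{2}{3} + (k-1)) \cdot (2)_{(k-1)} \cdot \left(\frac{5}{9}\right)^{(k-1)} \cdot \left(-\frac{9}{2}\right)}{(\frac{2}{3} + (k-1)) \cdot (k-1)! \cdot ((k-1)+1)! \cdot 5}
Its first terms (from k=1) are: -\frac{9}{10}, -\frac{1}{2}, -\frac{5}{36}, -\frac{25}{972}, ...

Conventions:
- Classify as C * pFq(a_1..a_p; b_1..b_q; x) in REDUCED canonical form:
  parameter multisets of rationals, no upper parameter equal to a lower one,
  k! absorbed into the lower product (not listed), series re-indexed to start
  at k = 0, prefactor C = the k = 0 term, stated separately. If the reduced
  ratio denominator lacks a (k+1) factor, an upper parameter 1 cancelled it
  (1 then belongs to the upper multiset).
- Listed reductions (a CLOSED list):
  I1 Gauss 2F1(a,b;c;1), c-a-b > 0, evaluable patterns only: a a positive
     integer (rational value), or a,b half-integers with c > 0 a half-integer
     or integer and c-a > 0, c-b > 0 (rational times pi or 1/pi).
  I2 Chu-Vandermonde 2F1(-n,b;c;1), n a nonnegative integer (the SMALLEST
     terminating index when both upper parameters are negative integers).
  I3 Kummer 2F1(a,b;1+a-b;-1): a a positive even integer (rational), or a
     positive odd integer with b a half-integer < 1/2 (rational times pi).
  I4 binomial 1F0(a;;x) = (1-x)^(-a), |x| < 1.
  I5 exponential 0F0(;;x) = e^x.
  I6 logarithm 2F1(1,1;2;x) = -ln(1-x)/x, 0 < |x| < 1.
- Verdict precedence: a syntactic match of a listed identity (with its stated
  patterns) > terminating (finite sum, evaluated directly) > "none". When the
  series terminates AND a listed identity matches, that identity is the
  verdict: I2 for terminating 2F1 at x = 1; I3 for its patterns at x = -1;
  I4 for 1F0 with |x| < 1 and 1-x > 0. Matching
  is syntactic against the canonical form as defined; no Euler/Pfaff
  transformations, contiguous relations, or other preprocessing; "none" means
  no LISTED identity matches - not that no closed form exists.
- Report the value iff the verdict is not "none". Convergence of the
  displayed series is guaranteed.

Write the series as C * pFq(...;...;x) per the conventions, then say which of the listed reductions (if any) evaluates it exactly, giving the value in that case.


At argument \frac{5}{9}: a 0F0 with upper {-}, lower {-}, scaled by C = -\frac{9}{10}. Verdict at x = \frac{5}{9}: exponential (I5) matches (the 0F0 exponential series at x = \frac{5}{9}). Value: \left(-\frac{9}{10}\right) \cdot e^{\frac{5}{9}}.

First insight: from the first term -\frac{9}{10}: the denominator's factorial ratio (C = -9/10) is a lower Pochhammer.
Term ratio: r(k) = \frac{5}{9} * 1 / [(k+1)] - poly over poly, x = \frac{5}{9} from leading terms; C = -\frac{9}{10} at k = 0.


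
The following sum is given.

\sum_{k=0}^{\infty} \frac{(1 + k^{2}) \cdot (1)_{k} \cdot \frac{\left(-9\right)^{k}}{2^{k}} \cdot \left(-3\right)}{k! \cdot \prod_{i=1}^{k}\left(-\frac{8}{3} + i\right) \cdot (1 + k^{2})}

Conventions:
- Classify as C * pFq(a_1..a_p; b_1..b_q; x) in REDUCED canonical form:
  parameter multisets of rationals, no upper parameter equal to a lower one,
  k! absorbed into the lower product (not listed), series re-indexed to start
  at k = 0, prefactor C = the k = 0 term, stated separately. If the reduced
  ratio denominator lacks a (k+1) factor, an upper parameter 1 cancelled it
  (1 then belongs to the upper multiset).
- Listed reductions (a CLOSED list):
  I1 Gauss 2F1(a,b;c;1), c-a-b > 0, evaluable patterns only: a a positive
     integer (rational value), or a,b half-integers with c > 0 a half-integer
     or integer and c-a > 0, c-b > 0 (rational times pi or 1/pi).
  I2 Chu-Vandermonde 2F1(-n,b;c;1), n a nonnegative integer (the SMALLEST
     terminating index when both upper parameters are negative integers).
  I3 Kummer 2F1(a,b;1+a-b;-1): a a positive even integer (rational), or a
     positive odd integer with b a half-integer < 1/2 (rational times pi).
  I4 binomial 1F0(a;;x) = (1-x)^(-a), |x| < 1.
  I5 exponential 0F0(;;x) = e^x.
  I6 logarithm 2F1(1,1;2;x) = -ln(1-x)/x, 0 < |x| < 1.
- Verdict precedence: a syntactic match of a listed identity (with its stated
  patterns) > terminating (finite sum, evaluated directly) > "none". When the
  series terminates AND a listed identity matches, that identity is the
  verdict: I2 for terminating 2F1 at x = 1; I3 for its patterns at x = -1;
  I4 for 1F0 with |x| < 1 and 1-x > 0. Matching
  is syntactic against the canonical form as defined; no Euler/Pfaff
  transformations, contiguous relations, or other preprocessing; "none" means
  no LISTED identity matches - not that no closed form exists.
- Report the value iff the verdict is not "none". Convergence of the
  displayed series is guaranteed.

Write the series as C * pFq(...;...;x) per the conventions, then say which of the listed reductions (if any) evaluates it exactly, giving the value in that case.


Key observation: t_0 being -3, k^2 + 1 divides numerator and denominator alike; prefactor -3 after cancelling.
Step ratio: r(k) = -\frac{9}{2} * (k+1) / [(k-\frac{5}{3}) (k+1)] - poly over poly, x = -\frac{9}{2} from leading terms; C = -3 at k = 0.

Classification (C = -3): 1F1 with upper {1}, lower {-\frac{5}{3}}, argument x = -\frac{9}{2}. Verdict: none. A 1F1 with upper {1} fits none of I1-I6 at x = -\frac{9}{2}; the sum runs forever.


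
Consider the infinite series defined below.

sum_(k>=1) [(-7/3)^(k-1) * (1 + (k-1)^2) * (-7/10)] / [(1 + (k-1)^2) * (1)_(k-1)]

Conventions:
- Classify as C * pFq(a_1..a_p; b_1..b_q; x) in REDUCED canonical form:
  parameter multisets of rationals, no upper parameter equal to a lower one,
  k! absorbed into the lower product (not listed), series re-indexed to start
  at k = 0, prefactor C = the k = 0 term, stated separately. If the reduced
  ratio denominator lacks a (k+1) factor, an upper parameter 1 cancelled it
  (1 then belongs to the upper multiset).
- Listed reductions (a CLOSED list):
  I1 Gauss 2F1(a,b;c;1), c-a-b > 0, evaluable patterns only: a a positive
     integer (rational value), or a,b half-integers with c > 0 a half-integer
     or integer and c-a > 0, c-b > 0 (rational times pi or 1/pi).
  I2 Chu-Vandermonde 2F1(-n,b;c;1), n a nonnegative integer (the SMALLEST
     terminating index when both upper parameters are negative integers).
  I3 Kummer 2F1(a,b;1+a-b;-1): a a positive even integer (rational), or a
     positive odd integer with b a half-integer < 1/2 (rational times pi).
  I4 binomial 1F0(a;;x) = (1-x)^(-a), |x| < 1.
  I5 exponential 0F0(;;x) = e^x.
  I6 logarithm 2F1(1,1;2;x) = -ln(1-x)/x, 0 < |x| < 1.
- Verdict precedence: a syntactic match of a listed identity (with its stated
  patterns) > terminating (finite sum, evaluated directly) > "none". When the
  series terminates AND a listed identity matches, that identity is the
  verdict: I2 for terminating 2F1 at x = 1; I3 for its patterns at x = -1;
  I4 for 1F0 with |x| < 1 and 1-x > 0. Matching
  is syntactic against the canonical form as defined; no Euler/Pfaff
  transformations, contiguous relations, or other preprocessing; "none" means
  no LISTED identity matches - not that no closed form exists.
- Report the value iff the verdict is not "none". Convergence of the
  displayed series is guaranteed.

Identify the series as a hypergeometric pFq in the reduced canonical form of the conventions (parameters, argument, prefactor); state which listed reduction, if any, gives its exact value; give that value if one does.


This is -7/10 * 0F0(-; -; -7/3) in reduced canonical form. Verdict: the exponential series (I5) applies (the 0F0 exponential series at x = -7/3). Hence: (-7/10) * e^(-7/3).

Structural cue: t_0 = -7/10 here, and striking the common factor k^2 + 1 reduces the term (prefactor -7/10).
Ratio: r(k) = (-7/3) * 1 / [(k+1)] - rational; roots negated = parameters, x = (-7/3), C = -7/10.


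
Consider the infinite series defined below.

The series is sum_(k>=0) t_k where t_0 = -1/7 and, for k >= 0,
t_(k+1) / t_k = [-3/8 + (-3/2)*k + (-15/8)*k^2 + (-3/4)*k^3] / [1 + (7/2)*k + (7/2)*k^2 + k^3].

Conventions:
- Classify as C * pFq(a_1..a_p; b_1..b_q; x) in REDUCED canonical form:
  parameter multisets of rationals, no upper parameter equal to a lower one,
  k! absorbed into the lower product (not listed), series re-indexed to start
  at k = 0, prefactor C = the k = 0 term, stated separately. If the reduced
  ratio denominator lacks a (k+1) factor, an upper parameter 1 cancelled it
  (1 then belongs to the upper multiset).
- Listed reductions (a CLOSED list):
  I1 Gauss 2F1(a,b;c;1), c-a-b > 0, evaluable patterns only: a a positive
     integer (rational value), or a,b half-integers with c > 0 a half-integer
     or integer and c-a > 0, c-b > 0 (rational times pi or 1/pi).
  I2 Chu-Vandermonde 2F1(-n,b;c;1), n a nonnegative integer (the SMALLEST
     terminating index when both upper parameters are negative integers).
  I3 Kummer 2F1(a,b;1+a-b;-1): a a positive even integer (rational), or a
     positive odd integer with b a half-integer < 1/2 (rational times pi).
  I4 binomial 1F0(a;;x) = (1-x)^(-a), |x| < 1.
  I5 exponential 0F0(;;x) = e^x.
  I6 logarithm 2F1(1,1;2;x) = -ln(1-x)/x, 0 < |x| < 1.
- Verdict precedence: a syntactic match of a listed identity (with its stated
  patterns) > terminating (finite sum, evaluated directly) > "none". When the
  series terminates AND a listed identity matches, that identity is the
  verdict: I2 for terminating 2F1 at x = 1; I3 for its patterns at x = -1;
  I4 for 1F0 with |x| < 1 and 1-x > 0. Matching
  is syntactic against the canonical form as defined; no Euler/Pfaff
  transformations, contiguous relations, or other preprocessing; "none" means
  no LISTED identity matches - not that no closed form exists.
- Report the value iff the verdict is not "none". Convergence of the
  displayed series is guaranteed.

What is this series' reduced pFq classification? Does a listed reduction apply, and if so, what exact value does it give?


With C = -1/7: the canonical form is 2F1(1, 1; 2; -3/4). Verdict at x = -3/4: logarithm (I6) matches (the logarithm: parameters (1,1;2), x = -3/4). Its exact value is (-4/21) * ln(7/4).

Key step: t_0 = -1/7 here, and factor the ratio over Q (C = -1/7, x = -3/4): negated roots = parameters.
Adjacent-term ratio: r(k) = (-3/4) * (k+1) (k+1) / [(k+2) (k+1)] - rational in k, leading ratio (-3/4); with t_0 = -1/7, classification follows.


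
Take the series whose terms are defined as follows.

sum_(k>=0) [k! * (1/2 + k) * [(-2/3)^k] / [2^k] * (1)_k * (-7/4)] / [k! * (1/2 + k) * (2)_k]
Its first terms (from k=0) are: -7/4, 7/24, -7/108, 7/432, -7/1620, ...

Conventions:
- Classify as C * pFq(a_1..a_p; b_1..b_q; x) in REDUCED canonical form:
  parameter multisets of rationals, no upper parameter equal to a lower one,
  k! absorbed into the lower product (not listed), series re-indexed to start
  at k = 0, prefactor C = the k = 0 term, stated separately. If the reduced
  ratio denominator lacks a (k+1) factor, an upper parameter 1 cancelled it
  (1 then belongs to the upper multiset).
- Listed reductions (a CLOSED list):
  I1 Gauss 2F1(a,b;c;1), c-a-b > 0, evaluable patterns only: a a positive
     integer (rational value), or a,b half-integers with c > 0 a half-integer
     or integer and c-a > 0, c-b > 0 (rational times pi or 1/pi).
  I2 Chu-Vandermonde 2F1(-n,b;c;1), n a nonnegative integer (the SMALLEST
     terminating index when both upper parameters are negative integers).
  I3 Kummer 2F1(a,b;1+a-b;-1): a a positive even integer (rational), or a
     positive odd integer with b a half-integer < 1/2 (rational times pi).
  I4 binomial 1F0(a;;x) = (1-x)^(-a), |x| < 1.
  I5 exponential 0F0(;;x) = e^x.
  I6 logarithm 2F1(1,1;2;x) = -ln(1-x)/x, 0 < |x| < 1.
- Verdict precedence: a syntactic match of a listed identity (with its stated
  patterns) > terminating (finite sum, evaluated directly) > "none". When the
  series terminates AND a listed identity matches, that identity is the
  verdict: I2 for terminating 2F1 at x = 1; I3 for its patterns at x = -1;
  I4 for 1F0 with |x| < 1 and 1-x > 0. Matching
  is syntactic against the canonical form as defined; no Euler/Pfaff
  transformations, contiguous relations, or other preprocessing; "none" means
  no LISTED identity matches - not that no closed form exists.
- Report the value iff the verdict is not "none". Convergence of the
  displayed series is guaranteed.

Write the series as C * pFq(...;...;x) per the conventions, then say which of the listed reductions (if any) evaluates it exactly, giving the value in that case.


Structural cue: t_0 being -7/4, the factor k + 1/2 cancels (top and bottom), leaving prefactor -7/4.
Consecutive-term ratio: r(k) = (-1/3) * (k+1) (k+1) / [(k+2) (k+1)] - poly over poly, x = (-1/3) from leading terms; C = -7/4 at k = 0.

With C = -7/4: the canonical form is 2F1(1, 1; 2; -1/3). Verdict: logarithm (I6) matches (the logarithm: parameters (1,1;2), x = -1/3). Exact value: (-21/4) * ln(4/3).


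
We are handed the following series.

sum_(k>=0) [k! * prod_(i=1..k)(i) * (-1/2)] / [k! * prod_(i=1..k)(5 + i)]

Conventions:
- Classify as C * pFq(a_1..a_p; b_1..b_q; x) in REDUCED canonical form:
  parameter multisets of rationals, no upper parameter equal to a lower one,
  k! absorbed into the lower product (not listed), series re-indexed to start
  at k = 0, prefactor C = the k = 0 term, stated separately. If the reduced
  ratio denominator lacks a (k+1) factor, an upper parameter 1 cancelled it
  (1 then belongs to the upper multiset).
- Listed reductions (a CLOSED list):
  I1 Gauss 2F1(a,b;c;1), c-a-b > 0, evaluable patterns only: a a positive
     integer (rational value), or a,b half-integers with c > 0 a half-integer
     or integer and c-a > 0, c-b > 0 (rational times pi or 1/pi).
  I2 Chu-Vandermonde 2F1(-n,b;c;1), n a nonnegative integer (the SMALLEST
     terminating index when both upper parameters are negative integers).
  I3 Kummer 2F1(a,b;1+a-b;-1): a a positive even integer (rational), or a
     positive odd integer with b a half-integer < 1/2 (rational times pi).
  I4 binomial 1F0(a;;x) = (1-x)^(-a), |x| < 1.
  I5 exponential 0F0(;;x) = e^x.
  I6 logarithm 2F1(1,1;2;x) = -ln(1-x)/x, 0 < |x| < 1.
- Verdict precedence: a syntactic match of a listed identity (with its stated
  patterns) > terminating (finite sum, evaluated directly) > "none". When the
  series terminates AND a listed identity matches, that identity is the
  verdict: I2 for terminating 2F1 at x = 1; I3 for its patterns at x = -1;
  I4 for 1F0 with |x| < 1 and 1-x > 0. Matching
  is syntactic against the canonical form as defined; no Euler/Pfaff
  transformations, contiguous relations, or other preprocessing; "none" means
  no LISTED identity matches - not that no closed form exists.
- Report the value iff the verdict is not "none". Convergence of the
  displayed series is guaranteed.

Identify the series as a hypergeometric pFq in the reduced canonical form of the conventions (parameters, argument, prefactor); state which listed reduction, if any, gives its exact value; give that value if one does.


First insight: from the first term -1/2: the lower running product (C = -1/2) is a rising factorial.
Consecutive-term ratio: r(k) = 1 * (k+1) (k+1) / [(k+6) (k+1)] - rational in k, leading ratio 1; with t_0 = -1/2, classification follows.

Canonical form: C = -1/2 times 2F1 with upper {1, 1}, lower {6}, x = 1. Verdict at x = 1: the Gauss summation I1 matches (x = 1: the Gamma ratio telescopes since c-a-b = 4 > 0 and a = 1 in Z>0). Hence: -5/8.


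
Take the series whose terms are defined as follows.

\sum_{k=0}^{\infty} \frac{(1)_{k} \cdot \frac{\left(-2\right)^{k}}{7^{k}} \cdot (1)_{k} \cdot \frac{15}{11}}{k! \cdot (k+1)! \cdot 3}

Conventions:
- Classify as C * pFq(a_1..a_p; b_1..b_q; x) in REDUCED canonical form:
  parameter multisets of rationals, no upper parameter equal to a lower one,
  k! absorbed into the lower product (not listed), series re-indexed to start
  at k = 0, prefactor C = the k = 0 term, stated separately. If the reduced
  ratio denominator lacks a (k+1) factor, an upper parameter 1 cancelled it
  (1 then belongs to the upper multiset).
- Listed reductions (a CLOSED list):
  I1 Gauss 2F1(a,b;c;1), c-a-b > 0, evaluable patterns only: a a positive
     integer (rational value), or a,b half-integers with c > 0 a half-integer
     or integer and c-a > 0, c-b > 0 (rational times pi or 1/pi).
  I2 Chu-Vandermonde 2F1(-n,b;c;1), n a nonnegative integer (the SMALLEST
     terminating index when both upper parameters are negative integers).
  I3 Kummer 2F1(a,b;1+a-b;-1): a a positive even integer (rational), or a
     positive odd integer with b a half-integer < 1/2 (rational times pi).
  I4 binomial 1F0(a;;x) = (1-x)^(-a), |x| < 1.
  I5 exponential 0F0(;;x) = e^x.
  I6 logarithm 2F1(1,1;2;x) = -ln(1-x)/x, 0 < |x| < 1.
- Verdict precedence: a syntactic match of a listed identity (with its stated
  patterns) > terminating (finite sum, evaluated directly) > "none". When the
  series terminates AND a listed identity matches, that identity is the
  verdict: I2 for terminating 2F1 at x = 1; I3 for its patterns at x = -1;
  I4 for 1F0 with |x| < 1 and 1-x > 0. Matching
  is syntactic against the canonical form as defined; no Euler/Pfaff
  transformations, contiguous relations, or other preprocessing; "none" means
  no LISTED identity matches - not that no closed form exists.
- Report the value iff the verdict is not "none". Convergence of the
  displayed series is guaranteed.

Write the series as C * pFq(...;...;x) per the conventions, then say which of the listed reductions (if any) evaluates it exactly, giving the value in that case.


Classification (C = \frac{5}{11}): 2F1 with upper {1, 1}, lower {2}, argument x = -\frac{2}{7}. Verdict: the I6 logarithm reduction matches (the logarithm: parameters (1,1;2), x = -\frac{2}{7}). Value: \frac{35}{22} \cdot \ln\left(\frac{9}{7}\right).

Key observation: x = -\frac{2}{7} and the constant factors (C = 5/11, x = -2/7) combine into one prefactor.
Term ratio: r(k) = -\frac{2}{7} * (k+1) (k+1) / [(k+2) (k+1)] - rational in k, leading ratio -\frac{2}{7}; with t_0 = \frac{5}{11}, classification follows.


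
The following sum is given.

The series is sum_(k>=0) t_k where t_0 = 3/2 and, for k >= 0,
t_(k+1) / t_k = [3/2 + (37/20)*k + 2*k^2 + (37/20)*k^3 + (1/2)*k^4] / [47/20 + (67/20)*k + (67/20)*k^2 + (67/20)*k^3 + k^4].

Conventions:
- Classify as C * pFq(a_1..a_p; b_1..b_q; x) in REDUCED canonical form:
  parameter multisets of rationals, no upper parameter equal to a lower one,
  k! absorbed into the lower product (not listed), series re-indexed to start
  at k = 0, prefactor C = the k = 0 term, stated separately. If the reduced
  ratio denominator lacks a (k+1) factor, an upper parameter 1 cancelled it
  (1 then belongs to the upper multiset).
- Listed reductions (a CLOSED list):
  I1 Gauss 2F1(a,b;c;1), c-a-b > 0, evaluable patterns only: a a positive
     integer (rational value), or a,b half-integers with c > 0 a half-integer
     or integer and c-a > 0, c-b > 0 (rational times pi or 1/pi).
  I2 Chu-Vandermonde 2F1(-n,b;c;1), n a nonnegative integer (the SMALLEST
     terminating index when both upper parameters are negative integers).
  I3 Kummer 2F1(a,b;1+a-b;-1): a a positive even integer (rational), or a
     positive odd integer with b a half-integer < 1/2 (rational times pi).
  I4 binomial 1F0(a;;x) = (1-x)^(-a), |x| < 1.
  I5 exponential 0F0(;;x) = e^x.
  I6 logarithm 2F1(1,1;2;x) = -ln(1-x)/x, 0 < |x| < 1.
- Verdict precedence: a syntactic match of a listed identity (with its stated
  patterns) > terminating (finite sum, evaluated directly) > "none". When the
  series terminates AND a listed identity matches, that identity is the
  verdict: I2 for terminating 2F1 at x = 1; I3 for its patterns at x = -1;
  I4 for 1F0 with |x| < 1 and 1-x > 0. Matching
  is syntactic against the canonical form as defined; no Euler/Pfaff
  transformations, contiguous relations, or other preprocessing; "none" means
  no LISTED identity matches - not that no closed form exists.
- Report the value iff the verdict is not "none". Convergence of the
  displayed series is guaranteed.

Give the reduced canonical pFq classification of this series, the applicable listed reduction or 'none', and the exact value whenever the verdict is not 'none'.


Reduced: x = 1/2, 2F1, upper = {6/5, 5/2}, lower = {47/20}, C = 3/2. Verdict: none. No listed pattern accepts 2F1(6/5, 5/2; 47/20; 1/2).

First insight: t_0 being 3/2, roots of the ratio polynomials (C = 3/2) are the negated parameters.
Consecutive-term ratio: r(k) = (1/2) * (k+6/5) (k+5/2) / [(k+47/20) (k+1)] ; factor over Q: parameters, x = (1/2), and C = 3/2.
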